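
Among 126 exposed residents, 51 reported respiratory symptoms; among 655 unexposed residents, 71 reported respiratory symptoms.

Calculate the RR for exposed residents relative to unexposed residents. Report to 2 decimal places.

3.73

risk, exposed residents = 51/126 = 0.4048
risk, unexposed residents = 71/655 = 0.1084
RR = 0.4048 / 0.1084 = 3.73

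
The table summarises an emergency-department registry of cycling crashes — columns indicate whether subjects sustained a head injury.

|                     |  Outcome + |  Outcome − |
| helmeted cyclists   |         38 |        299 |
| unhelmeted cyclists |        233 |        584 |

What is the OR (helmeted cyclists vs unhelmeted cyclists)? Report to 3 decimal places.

OR = (38 × 584) / (299 × 233) = 22192/69667 ≈ 0.319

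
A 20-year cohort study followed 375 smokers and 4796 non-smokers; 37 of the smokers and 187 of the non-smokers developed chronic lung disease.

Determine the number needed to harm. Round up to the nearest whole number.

17

risk, smokers = 37/375 = 0.098667
risk, non-smokers = 187/4796 = 0.038991
absolute risk difference = 0.059676
1 / 0.059676 = 16.757 → round up → 17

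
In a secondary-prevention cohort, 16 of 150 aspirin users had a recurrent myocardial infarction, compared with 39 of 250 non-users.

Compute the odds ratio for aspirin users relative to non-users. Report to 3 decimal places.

0.646

odds, aspirin users = 16/134 = 0.1194
odds, non-users = 39/211 = 0.1848
OR = 0.1194 / 0.1848 = 0.646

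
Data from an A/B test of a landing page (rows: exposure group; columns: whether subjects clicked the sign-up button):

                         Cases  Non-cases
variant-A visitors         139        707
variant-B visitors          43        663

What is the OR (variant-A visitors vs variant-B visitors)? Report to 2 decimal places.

OR = (139 × 663) / (707 × 43) = 92157/30401 ≈ 3.03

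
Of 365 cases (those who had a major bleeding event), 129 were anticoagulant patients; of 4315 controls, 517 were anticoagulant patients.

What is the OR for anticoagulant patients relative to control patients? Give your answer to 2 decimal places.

OR = (129 × 3798) / (517 × 236) = 489942/122012 ≈ 4.02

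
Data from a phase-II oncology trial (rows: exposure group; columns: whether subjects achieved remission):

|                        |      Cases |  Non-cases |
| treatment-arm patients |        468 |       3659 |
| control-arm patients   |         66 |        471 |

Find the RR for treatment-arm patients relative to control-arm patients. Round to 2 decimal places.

risk, treatment-arm patients = 468/4127 = 0.1134
risk, control-arm patients = 66/537 = 0.1229
RR = 0.1134 / 0.1229 = 0.92

RR ≈ 0.92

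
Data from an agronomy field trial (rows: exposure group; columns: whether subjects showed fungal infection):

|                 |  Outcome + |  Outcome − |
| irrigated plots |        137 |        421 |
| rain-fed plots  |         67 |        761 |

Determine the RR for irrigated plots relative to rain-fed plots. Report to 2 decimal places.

risk, irrigated plots = 137/558 = 0.2455
risk, rain-fed plots = 67/828 = 0.0809
RR = 0.2455 / 0.0809 = 3.03

RR = 3.03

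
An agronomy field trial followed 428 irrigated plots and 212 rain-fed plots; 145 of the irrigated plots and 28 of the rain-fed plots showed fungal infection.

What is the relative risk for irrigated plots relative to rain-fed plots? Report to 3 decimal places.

risk, irrigated plots = 145/428 = 0.3388
risk, rain-fed plots = 28/212 = 0.1321
RR = 0.3388 / 0.1321 = 2.565

RR: 2.565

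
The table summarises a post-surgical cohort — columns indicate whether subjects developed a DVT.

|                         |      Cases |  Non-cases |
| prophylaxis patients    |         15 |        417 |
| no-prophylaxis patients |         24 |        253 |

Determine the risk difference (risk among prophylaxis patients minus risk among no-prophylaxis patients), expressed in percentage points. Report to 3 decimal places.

risk, prophylaxis patients = 15/432 = 0.03472
risk, no-prophylaxis patients = 24/277 = 0.08664
risk difference = 0.03472 − 0.08664 = -0.05192 → -5.192 percentage points

-5.192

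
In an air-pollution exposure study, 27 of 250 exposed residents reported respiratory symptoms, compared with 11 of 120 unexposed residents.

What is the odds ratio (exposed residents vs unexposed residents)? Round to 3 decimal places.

OR = (27 × 109) / (223 × 11) = 2943/2453 ≈ 1.200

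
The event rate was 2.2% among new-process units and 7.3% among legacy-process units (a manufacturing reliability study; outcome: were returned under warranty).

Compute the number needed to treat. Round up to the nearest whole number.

absolute risk difference = 0.051000
1 / 0.051000 = 19.608 → round up → 20

NNT ≈ 20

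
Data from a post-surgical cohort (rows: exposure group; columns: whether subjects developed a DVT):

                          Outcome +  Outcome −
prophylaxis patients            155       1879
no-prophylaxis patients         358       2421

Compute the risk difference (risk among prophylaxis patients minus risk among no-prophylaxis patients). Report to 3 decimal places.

RD: -0.053

risk, prophylaxis patients = 155/2034 = 0.0762
risk, no-prophylaxis patients = 358/2779 = 0.1288
risk difference = 0.0762 − 0.1288 = -0.053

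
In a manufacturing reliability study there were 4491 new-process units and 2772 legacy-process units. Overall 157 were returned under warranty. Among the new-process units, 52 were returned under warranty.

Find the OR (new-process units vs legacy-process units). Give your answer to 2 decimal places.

OR: 0.30

new-process units without the outcome: 4491 − 52 = 4439
legacy-process units with the outcome: 157 − 52 = 105
legacy-process units without the outcome: 2772 − 105 = 2667
OR = (52 × 2667) / (4439 × 105) = 138684/466095 ≈ 0.30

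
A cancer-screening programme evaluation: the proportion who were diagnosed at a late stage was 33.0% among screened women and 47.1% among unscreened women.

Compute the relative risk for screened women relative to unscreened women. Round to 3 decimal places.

RR = 0.3300 / 0.4710 = 0.701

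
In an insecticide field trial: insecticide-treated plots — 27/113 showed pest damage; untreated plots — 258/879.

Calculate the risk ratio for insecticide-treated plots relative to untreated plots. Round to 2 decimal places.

risk, insecticide-treated plots = 27/113 = 0.2389
risk, untreated plots = 258/879 = 0.2935
RR = 0.2389 / 0.2935 = 0.81

RR ≈ 0.81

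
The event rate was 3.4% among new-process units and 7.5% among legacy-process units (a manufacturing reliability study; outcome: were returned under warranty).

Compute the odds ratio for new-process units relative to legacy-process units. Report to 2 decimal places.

odds, new-process units = 0.03400/0.96600 = 0.03520
odds, legacy-process units = 0.07500/0.92500 = 0.08108
OR = 0.03520 / 0.08108 = 0.43

OR: 0.43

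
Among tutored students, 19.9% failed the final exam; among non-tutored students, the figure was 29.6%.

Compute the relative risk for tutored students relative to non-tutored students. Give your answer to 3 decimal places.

RR = 0.1990 / 0.2960 = 0.672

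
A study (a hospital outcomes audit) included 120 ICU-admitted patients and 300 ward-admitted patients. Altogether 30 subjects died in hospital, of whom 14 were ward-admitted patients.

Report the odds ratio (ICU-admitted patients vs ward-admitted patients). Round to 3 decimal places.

ICU-admitted patients with the outcome: 30 − 14 = 16
ICU-admitted patients without the outcome: 120 − 16 = 104
ward-admitted patients without the outcome: 300 − 14 = 286
OR = (16 × 286) / (104 × 14) = 4576/1456 ≈ 3.143

OR: 3.143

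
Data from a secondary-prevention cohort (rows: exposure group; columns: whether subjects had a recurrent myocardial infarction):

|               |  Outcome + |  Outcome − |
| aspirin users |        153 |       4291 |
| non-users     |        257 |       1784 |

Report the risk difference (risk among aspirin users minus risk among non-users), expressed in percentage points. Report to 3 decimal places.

RD = -9.149

risk, aspirin users = 153/4444 = 0.03443
risk, non-users = 257/2041 = 0.12592
risk difference = 0.03443 − 0.12592 = -0.09149 → -9.149 percentage points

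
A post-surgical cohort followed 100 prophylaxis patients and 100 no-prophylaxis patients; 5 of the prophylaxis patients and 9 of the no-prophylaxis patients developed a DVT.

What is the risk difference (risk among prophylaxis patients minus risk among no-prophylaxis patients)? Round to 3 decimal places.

-0.040

risk, prophylaxis patients = 5/100 = 0.0500
risk, no-prophylaxis patients = 9/100 = 0.0900
risk difference = 0.0500 − 0.0900 = -0.040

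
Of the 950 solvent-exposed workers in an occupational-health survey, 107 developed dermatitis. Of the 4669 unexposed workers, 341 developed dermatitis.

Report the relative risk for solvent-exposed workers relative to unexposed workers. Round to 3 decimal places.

RR ≈ 1.542

risk, solvent-exposed workers = 107/950 = 0.1126
risk, unexposed workers = 341/4669 = 0.0730
RR = 0.1126 / 0.0730 = 1.542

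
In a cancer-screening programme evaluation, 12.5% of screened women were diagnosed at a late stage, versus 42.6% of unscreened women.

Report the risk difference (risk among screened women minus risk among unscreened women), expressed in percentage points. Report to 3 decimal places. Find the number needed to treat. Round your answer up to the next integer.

RD = -30.100; NNT = 4

risk difference = 0.1250 − 0.4260 = -0.3010 → -30.100 percentage points
absolute risk difference = 0.301000
1 / 0.301000 = 3.322 → round up → 4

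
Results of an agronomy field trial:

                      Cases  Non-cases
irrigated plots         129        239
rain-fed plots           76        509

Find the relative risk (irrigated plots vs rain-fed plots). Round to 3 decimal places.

risk, irrigated plots = 129/368 = 0.3505
risk, rain-fed plots = 76/585 = 0.1299
RR = 0.3505 / 0.1299 = 2.698

2.698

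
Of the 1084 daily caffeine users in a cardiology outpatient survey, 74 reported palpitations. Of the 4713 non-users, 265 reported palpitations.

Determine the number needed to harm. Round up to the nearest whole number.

risk, daily caffeine users = 74/1084 = 0.068266
risk, non-users = 265/4713 = 0.056227
absolute risk difference = 0.012038
1 / 0.012038 = 83.070 → round up → 84

NNH ≈ 84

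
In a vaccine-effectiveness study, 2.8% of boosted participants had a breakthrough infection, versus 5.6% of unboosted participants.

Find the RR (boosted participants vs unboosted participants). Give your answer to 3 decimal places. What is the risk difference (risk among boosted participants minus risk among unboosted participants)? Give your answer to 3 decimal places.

RR = 0.02800 / 0.05600 = 0.500
risk difference = 0.02800 − 0.05600 = -0.028

RR = 0.500; RD = -0.028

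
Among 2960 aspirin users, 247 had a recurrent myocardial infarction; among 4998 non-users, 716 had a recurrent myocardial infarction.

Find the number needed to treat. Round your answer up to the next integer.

risk, aspirin users = 247/2960 = 0.083446
risk, non-users = 716/4998 = 0.143257
absolute risk difference = 0.059811
1 / 0.059811 = 16.719 → round up → 17

NNT = 17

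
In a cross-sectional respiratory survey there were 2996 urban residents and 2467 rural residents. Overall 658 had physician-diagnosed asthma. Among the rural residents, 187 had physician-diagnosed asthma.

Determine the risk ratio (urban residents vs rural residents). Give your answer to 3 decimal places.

urban residents with the outcome: 658 − 187 = 471
urban residents without the outcome: 2996 − 471 = 2525
rural residents without the outcome: 2467 − 187 = 2280
risk, urban residents = 471/2996 = 0.1572
risk, rural residents = 187/2467 = 0.0758
RR = 0.1572 / 0.0758 = 2.074

2.074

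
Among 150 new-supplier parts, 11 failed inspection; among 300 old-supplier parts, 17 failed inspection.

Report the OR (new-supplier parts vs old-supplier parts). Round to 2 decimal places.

OR = (11 × 283) / (139 × 17) = 3113/2363 ≈ 1.32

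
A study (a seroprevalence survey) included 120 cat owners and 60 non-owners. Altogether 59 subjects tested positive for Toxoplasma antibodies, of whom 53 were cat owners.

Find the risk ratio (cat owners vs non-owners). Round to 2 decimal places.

4.42

cat owners without the outcome: 120 − 53 = 67
non-owners with the outcome: 59 − 53 = 6
non-owners without the outcome: 60 − 6 = 54
risk, cat owners = 53/120 = 0.4417
risk, non-owners = 6/60 = 0.1000
RR = 0.4417 / 0.1000 = 4.42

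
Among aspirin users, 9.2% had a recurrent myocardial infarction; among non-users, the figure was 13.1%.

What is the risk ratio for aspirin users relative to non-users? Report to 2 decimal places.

RR = 0.0920 / 0.1310 = 0.70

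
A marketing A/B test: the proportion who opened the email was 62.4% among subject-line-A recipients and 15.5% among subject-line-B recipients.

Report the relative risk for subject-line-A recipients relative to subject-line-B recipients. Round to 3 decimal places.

RR = 0.6240 / 0.1550 = 4.026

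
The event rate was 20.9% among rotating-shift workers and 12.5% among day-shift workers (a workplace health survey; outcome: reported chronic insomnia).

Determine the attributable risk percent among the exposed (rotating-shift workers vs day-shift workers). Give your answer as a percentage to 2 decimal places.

AR% = (0.2090 − 0.1250) / 0.2090 = 0.4019 → 40.19%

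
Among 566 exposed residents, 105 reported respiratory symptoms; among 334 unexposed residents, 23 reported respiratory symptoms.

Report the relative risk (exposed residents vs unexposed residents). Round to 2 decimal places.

2.69

risk, exposed residents = 105/566 = 0.1855
risk, unexposed residents = 23/334 = 0.0689
RR = 0.1855 / 0.0689 = 2.69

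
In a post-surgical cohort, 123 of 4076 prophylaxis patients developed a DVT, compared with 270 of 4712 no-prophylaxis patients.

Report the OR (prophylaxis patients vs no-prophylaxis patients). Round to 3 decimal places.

OR = (123 × 4442) / (3953 × 270) = 546366/1067310 ≈ 0.512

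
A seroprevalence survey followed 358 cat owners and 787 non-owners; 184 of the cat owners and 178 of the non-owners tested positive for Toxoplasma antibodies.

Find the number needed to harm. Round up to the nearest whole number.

risk, cat owners = 184/358 = 0.513966
risk, non-owners = 178/787 = 0.226175
absolute risk difference = 0.287791
1 / 0.287791 = 3.475 → round up → 4

4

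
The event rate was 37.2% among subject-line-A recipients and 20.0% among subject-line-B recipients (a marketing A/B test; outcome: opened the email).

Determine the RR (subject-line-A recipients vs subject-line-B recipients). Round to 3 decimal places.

RR = 0.3720 / 0.2000 = 1.860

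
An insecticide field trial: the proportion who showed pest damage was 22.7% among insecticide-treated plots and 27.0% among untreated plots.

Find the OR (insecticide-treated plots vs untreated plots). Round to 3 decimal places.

odds, insecticide-treated plots = 0.2270/0.7730 = 0.2937
odds, untreated plots = 0.2700/0.7300 = 0.3699
OR = 0.2937 / 0.3699 = 0.794

0.794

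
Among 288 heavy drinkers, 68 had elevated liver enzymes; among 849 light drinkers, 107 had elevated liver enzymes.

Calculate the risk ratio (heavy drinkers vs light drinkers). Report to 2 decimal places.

risk, heavy drinkers = 68/288 = 0.2361
risk, light drinkers = 107/849 = 0.1260
RR = 0.2361 / 0.1260 = 1.87

RR = 1.87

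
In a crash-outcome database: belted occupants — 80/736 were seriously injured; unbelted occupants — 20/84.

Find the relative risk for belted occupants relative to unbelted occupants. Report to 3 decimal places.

risk, belted occupants = 80/736 = 0.1087
risk, unbelted occupants = 20/84 = 0.2381
RR = 0.1087 / 0.2381 = 0.457

0.457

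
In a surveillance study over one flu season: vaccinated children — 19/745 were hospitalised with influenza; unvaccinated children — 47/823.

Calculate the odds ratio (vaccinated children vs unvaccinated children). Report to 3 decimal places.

OR = (19 × 776) / (726 × 47) = 14744/34122 ≈ 0.432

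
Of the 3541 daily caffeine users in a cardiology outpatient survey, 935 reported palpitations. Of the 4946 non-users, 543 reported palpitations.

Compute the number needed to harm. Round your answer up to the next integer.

risk, daily caffeine users = 935/3541 = 0.264050
risk, non-users = 543/4946 = 0.109786
absolute risk difference = 0.154264
1 / 0.154264 = 6.482 → round up → 7

7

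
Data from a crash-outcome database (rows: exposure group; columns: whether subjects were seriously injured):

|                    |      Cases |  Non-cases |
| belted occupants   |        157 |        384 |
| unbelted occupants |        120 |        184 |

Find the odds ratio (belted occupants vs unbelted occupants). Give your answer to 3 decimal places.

OR = (157 × 184) / (384 × 120) = 28888/46080 ≈ 0.627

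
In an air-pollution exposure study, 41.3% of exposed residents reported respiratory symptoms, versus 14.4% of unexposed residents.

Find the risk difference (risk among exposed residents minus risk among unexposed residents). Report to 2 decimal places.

risk difference = 0.4130 − 0.1440 = 0.27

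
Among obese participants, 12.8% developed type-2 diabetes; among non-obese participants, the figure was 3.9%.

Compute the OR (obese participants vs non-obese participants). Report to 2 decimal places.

odds, obese participants = 0.12800/0.87200 = 0.14679
odds, non-obese participants = 0.03900/0.96100 = 0.04058
OR = 0.14679 / 0.04058 = 3.62

3.62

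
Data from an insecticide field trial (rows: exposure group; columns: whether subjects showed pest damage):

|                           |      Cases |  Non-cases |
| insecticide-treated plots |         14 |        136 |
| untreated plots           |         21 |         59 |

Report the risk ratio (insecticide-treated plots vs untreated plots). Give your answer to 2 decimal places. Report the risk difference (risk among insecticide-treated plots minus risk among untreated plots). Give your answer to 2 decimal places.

risk, insecticide-treated plots = 14/150 = 0.0933
risk, untreated plots = 21/80 = 0.2625
RR = 0.0933 / 0.2625 = 0.36
risk difference = 0.0933 − 0.2625 = -0.17

RR = 0.36; RD = -0.17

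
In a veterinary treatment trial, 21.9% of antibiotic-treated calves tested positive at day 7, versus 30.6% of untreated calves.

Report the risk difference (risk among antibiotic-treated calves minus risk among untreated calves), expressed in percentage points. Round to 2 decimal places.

-8.70

risk difference = 0.2190 − 0.3060 = -0.0870 → -8.70 percentage points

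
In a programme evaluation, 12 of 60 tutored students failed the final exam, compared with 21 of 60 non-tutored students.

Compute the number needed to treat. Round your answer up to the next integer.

risk, tutored students = 12/60 = 0.200000
risk, non-tutored students = 21/60 = 0.350000
absolute risk difference = 0.150000
1 / 0.150000 = 6.667 → round up → 7

NNT: 7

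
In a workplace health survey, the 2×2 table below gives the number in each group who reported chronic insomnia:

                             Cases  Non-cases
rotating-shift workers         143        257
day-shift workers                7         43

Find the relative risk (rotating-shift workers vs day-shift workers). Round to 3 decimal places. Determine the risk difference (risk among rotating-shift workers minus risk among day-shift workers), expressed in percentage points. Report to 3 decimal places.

risk, rotating-shift workers = 143/400 = 0.3575
risk, day-shift workers = 7/50 = 0.1400
RR = 0.3575 / 0.1400 = 2.554
risk difference = 0.3575 − 0.1400 = 0.2175 → 21.750 percentage points

RR = 2.554; RD = 21.750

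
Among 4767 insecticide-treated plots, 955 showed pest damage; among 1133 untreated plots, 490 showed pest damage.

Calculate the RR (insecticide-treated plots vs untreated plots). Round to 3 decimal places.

RR ≈ 0.463

risk, insecticide-treated plots = 955/4767 = 0.2003
risk, untreated plots = 490/1133 = 0.4325
RR = 0.2003 / 0.4325 = 0.463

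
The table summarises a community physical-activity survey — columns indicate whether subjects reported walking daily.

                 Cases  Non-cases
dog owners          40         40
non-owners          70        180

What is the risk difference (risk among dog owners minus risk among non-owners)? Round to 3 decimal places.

risk, dog owners = 40/80 = 0.5000
risk, non-owners = 70/250 = 0.2800
risk difference = 0.5000 − 0.2800 = 0.220

RD ≈ 0.220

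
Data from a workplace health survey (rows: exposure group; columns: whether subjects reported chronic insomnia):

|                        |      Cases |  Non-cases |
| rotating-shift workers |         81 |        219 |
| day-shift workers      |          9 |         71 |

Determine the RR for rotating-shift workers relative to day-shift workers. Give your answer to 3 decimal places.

risk, rotating-shift workers = 81/300 = 0.2700
risk, day-shift workers = 9/80 = 0.1125
RR = 0.2700 / 0.1125 = 2.400

2.400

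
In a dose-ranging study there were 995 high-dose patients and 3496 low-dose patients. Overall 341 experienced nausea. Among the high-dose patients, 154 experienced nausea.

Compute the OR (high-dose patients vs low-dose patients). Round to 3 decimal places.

high-dose patients without the outcome: 995 − 154 = 841
low-dose patients with the outcome: 341 − 154 = 187
low-dose patients without the outcome: 3496 − 187 = 3309
OR = (154 × 3309) / (841 × 187) = 509586/157267 ≈ 3.240

OR: 3.240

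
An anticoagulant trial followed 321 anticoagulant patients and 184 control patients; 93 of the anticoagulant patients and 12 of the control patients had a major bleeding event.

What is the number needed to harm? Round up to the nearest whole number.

NNH: 5

risk, anticoagulant patients = 93/321 = 0.289720
risk, control patients = 12/184 = 0.065217
absolute risk difference = 0.224502
1 / 0.224502 = 4.454 → round up → 5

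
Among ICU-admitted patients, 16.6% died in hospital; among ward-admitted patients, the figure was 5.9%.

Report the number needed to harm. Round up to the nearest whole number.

absolute risk difference = 0.107000
1 / 0.107000 = 9.346 → round up → 10

NNH ≈ 10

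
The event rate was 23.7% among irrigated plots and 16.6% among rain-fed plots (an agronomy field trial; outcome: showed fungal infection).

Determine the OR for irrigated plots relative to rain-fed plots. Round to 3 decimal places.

odds, irrigated plots = 0.2370/0.7630 = 0.3106
odds, rain-fed plots = 0.1660/0.8340 = 0.1990
OR = 0.3106 / 0.1990 = 1.561

OR = 1.561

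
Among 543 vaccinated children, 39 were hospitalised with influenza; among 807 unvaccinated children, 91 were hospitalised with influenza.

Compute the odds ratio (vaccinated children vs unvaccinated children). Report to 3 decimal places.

odds, vaccinated children = 39/504 = 0.0774
odds, unvaccinated children = 91/716 = 0.1271
OR = 0.0774 / 0.1271 = 0.609

0.609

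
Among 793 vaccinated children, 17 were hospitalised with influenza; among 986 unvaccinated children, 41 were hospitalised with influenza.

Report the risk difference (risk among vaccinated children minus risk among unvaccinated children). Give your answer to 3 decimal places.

-0.020

risk, vaccinated children = 17/793 = 0.02144
risk, unvaccinated children = 41/986 = 0.04158
risk difference = 0.02144 − 0.04158 = -0.020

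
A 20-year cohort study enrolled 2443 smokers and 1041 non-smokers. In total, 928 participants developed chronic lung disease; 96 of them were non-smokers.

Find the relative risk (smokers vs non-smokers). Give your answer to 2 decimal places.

smokers with the outcome: 928 − 96 = 832
smokers without the outcome: 2443 − 832 = 1611
non-smokers without the outcome: 1041 − 96 = 945
risk, smokers = 832/2443 = 0.3406
risk, non-smokers = 96/1041 = 0.0922
RR = 0.3406 / 0.0922 = 3.69

3.69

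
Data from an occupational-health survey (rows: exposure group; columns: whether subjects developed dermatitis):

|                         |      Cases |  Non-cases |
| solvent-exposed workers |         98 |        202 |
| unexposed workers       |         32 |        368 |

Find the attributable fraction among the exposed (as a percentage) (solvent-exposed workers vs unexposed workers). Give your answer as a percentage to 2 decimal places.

risk, solvent-exposed workers = 98/300 = 0.3267
risk, unexposed workers = 32/400 = 0.0800
AR% = (0.3267 − 0.0800) / 0.3267 = 0.7551 → 75.51%

AR%: 75.51%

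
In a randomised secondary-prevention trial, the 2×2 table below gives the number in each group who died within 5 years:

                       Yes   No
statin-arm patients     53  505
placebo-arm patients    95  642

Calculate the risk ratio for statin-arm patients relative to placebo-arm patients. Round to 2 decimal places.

risk, statin-arm patients = 53/558 = 0.0950
risk, placebo-arm patients = 95/737 = 0.1289
RR = 0.0950 / 0.1289 = 0.74

0.74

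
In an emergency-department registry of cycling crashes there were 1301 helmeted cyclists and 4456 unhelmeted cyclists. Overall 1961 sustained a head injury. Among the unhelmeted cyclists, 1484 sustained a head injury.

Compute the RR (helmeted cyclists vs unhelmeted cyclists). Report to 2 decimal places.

helmeted cyclists with the outcome: 1961 − 1484 = 477
helmeted cyclists without the outcome: 1301 − 477 = 824
unhelmeted cyclists without the outcome: 4456 − 1484 = 2972
risk, helmeted cyclists = 477/1301 = 0.3666
risk, unhelmeted cyclists = 1484/4456 = 0.3330
RR = 0.3666 / 0.3330 = 1.10

1.10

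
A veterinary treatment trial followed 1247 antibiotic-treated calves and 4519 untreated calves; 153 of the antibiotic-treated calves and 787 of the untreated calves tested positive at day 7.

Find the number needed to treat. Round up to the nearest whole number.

risk, antibiotic-treated calves = 153/1247 = 0.122694
risk, untreated calves = 787/4519 = 0.174154
absolute risk difference = 0.051459
1 / 0.051459 = 19.433 → round up → 20

NNT = 20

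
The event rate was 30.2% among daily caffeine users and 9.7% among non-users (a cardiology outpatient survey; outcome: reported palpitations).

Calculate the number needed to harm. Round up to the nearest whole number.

absolute risk difference = 0.205000
1 / 0.205000 = 4.878 → round up → 5

5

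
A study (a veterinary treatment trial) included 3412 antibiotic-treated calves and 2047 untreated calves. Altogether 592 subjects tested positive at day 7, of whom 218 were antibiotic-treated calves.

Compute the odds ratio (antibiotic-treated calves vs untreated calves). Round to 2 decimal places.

OR: 0.31

antibiotic-treated calves without the outcome: 3412 − 218 = 3194
untreated calves with the outcome: 592 − 218 = 374
untreated calves without the outcome: 2047 − 374 = 1673
odds, antibiotic-treated calves = 218/3194 = 0.0683
odds, untreated calves = 374/1673 = 0.2236
OR = 0.0683 / 0.2236 = 0.31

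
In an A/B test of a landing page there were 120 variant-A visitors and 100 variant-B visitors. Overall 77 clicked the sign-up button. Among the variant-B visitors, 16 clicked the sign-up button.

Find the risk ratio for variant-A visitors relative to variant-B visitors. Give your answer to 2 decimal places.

3.18

variant-A visitors with the outcome: 77 − 16 = 61
variant-A visitors without the outcome: 120 − 61 = 59
variant-B visitors without the outcome: 100 − 16 = 84
risk, variant-A visitors = 61/120 = 0.5083
risk, variant-B visitors = 16/100 = 0.1600
RR = 0.5083 / 0.1600 = 3.18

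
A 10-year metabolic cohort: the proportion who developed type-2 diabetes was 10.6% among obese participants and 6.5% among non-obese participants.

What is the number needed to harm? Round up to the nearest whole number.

absolute risk difference = 0.041000
1 / 0.041000 = 24.390 → round up → 25

25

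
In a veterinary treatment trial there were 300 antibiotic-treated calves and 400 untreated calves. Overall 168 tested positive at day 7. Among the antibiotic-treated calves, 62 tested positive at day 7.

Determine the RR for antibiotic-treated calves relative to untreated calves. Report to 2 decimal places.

antibiotic-treated calves without the outcome: 300 − 62 = 238
untreated calves with the outcome: 168 − 62 = 106
untreated calves without the outcome: 400 − 106 = 294
risk, antibiotic-treated calves = 62/300 = 0.2067
risk, untreated calves = 106/400 = 0.2650
RR = 0.2067 / 0.2650 = 0.78

0.78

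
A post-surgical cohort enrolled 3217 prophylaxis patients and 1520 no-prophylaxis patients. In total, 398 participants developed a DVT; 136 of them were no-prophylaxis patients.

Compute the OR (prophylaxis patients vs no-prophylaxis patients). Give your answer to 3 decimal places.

0.902

prophylaxis patients with the outcome: 398 − 136 = 262
prophylaxis patients without the outcome: 3217 − 262 = 2955
no-prophylaxis patients without the outcome: 1520 − 136 = 1384
odds, prophylaxis patients = 262/2955 = 0.0887
odds, no-prophylaxis patients = 136/1384 = 0.0983
OR = 0.0887 / 0.0983 = 0.902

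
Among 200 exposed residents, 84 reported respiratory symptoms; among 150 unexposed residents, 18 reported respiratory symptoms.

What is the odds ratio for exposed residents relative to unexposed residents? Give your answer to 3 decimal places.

OR = (84 × 132) / (116 × 18) = 11088/2088 ≈ 5.310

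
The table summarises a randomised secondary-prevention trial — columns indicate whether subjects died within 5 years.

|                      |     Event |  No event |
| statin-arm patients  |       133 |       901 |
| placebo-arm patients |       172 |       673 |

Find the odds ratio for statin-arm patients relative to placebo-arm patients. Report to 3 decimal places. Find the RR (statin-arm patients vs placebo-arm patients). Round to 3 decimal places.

OR = (133 × 673) / (901 × 172) = 89509/154972 ≈ 0.578
risk, statin-arm patients = 133/1034 = 0.1286
risk, placebo-arm patients = 172/845 = 0.2036
RR = 0.1286 / 0.2036 = 0.632

OR = 0.578; RR = 0.632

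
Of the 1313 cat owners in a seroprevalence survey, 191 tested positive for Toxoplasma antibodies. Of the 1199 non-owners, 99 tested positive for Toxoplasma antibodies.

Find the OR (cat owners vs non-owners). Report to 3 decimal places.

odds, cat owners = 191/1122 = 0.1702
odds, non-owners = 99/1100 = 0.0900
OR = 0.1702 / 0.0900 = 1.891

1.891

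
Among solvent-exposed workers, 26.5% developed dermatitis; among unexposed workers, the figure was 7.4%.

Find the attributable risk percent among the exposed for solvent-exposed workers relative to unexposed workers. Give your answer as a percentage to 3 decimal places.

AR% = (0.2650 − 0.0740) / 0.2650 = 0.7208 → 72.075%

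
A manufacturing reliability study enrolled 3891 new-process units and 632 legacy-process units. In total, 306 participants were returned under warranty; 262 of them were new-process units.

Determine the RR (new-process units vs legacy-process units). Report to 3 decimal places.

RR = 0.967

new-process units without the outcome: 3891 − 262 = 3629
legacy-process units with the outcome: 306 − 262 = 44
legacy-process units without the outcome: 632 − 44 = 588
risk, new-process units = 262/3891 = 0.0673
risk, legacy-process units = 44/632 = 0.0696
RR = 0.0673 / 0.0696 = 0.967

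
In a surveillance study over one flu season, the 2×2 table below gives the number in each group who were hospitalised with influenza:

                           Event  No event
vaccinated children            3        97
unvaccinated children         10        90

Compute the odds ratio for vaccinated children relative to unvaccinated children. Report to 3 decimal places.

odds, vaccinated children = 3/97 = 0.03093
odds, unvaccinated children = 10/90 = 0.11111
OR = 0.03093 / 0.11111 = 0.278

OR: 0.278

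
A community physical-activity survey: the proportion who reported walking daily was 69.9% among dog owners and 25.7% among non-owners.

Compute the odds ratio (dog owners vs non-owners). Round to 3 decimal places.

6.714

odds, dog owners = 0.6990/0.3010 = 2.3223
odds, non-owners = 0.2570/0.7430 = 0.3459
OR = 2.3223 / 0.3459 = 6.714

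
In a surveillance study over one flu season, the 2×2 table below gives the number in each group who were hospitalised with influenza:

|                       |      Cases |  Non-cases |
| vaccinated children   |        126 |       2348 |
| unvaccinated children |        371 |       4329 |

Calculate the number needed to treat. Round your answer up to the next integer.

risk, vaccinated children = 126/2474 = 0.050930
risk, unvaccinated children = 371/4700 = 0.078936
absolute risk difference = 0.028007
1 / 0.028007 = 35.705 → round up → 36

36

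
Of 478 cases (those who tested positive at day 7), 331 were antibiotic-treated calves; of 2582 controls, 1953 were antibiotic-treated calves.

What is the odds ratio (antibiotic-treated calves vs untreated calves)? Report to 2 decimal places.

OR = (331 × 629) / (1953 × 147) = 208199/287091 ≈ 0.73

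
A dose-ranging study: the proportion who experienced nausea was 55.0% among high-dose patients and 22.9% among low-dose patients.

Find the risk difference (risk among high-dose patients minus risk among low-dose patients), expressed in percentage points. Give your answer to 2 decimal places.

RD ≈ 32.10

risk difference = 0.5500 − 0.2290 = 0.3210 → 32.10 percentage points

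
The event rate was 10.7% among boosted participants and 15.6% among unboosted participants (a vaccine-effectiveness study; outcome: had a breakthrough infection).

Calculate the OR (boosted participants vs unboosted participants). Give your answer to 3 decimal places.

odds, boosted participants = 0.1070/0.8930 = 0.1198
odds, unboosted participants = 0.1560/0.8440 = 0.1848
OR = 0.1198 / 0.1848 = 0.648

OR: 0.648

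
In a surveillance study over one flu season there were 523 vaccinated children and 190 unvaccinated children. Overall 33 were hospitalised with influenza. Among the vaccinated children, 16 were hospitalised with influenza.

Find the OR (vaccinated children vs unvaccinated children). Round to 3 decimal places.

vaccinated children without the outcome: 523 − 16 = 507
unvaccinated children with the outcome: 33 − 16 = 17
unvaccinated children without the outcome: 190 − 17 = 173
odds, vaccinated children = 16/507 = 0.03156
odds, unvaccinated children = 17/173 = 0.09827
OR = 0.03156 / 0.09827 = 0.321

OR ≈ 0.321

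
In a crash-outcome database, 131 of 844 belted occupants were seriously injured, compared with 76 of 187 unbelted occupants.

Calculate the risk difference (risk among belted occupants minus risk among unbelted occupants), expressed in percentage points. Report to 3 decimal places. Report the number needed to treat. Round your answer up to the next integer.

risk, belted occupants = 131/844 = 0.1552
risk, unbelted occupants = 76/187 = 0.4064
risk difference = 0.1552 − 0.4064 = -0.2512 → -25.120 percentage points
absolute risk difference = 0.251204
1 / 0.251204 = 3.981 → round up → 4

RD = -25.120; NNT = 4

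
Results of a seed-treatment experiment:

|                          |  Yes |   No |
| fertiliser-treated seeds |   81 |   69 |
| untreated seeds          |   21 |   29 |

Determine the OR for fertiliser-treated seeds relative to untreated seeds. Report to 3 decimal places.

OR = (81 × 29) / (69 × 21) = 2349/1449 ≈ 1.621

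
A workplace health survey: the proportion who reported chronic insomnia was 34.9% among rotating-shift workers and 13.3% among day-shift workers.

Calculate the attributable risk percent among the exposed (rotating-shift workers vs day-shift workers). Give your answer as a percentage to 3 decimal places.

AR% = (0.3490 − 0.1330) / 0.3490 = 0.6189 → 61.891%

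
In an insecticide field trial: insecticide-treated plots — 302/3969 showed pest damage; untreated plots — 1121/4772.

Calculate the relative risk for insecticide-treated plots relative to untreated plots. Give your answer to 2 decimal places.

risk, insecticide-treated plots = 302/3969 = 0.0761
risk, untreated plots = 1121/4772 = 0.2349
RR = 0.0761 / 0.2349 = 0.32

RR = 0.32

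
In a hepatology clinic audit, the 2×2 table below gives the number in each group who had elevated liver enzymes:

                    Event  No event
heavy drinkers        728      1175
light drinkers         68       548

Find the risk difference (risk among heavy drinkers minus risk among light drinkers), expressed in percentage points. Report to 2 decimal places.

RD ≈ 27.22

risk, heavy drinkers = 728/1903 = 0.3826
risk, light drinkers = 68/616 = 0.1104
risk difference = 0.3826 − 0.1104 = 0.2722 → 27.22 percentage points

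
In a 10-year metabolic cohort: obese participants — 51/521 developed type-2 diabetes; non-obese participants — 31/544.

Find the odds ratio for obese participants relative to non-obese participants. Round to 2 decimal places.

1.80

odds, obese participants = 51/470 = 0.1085
odds, non-obese participants = 31/513 = 0.0604
OR = 0.1085 / 0.0604 = 1.80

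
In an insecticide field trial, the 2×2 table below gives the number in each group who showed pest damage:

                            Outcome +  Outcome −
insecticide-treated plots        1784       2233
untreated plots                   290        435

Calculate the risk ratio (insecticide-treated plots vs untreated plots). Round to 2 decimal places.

RR = 1.11

risk, insecticide-treated plots = 1784/4017 = 0.4441
risk, untreated plots = 290/725 = 0.4000
RR = 0.4441 / 0.4000 = 1.11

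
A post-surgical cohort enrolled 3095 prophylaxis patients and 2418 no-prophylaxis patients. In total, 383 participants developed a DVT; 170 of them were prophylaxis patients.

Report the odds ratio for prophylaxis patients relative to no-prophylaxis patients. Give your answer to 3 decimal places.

prophylaxis patients without the outcome: 3095 − 170 = 2925
no-prophylaxis patients with the outcome: 383 − 170 = 213
no-prophylaxis patients without the outcome: 2418 − 213 = 2205
OR = (170 × 2205) / (2925 × 213) = 374850/623025 ≈ 0.602

OR = 0.602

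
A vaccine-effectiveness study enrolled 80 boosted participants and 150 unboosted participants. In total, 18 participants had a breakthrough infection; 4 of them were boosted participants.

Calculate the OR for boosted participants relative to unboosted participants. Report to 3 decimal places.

OR = 0.511

boosted participants without the outcome: 80 − 4 = 76
unboosted participants with the outcome: 18 − 4 = 14
unboosted participants without the outcome: 150 − 14 = 136
OR = (4 × 136) / (76 × 14) = 544/1064 ≈ 0.511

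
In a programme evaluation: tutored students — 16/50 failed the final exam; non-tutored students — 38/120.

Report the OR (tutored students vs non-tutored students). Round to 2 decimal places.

OR = (16 × 82) / (34 × 38) = 1312/1292 ≈ 1.02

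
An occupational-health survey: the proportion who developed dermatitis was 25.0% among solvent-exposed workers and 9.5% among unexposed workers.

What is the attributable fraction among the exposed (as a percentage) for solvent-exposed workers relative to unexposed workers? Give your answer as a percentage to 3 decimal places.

AR% = (0.2500 − 0.0950) / 0.2500 = 0.6200 → 62.000%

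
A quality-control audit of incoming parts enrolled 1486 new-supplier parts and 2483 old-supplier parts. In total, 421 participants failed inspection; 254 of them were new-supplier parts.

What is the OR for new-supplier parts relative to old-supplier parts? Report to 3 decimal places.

new-supplier parts without the outcome: 1486 − 254 = 1232
old-supplier parts with the outcome: 421 − 254 = 167
old-supplier parts without the outcome: 2483 − 167 = 2316
OR = (254 × 2316) / (1232 × 167) = 588264/205744 ≈ 2.859

2.859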